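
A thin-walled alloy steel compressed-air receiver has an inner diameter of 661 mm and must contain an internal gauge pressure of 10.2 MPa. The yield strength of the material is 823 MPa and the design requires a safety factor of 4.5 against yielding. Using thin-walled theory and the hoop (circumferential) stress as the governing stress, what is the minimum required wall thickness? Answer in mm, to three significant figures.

t = 18.4 mm

σ_allow = 823/4.5 = 182.9 MPa.
Hoop stress σ_h = pD/(2t), so t = pD/(2σ_allow) = 10.2×661/(2×182.9) = 18.43 mm.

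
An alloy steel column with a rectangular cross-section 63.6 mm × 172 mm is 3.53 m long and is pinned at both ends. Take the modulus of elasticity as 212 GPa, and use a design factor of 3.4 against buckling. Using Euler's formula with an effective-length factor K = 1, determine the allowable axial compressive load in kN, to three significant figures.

Buckling occurs about the weak axis: I_min = h·b³/12 = 172×63.6³/12 = 3.687×10^6 mm⁴ (b = 63.6 mm is the smaller dimension).
Effective length L_e = KL = 1×3.53 m = 3530 mm.
Euler critical load P_cr = π²EI/L_e² = π²×212000×3.687×10^6/3530² = 619200 N.
P_allow = P_cr/n = 619200/3.4 = 182100 N.

P_allow = 182 kN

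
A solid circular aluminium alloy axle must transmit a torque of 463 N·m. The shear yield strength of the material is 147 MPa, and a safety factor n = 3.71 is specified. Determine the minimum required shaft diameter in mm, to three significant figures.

d = 39.0 mm

Allowable shear stress τ_allow = 147/3.71 = 39.62 MPa.
For a solid shaft τ = 16T/(πd³), so d³ = 16T/(π τ_allow) = 16×463000/(π×39.62) = 59510 mm³.
d = (59510)^(1/3) = 39.04 mm.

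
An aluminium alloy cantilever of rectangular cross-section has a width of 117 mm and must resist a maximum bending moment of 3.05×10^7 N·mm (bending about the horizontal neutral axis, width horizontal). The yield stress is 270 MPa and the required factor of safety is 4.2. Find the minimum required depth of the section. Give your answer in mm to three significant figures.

σ_allow = 270/4.2 = 64.29 MPa.
For a rectangular section σ = 6M/(bh²), so h² = 6M/(b σ_allow) = 6×3.0500×10^7/(117×64.29) = 24330 mm².
h = 156.0 mm.

h = 156 mm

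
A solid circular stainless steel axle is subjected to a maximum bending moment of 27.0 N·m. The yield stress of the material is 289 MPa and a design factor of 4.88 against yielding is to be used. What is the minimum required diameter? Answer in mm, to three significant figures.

σ_allow = 289/4.88 = 59.22 MPa.
For a solid circular section σ = 32M/(πd³), so d³ = 32M/(π σ_allow) = 32×27000/(π×59.22) = 4644 mm³.
d = 16.68 mm.

d = 16.7 mm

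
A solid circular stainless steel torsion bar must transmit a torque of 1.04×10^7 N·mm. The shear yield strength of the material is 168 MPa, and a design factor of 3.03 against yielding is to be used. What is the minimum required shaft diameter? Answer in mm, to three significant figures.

Allowable shear stress τ_allow = 168/3.03 = 55.45 MPa.
For a solid shaft τ = 16T/(πd³), so d³ = 16T/(π τ_allow) = 16×1.0400×10^7/(π×55.45) = 955300 mm³.
d = (955300)^(1/3) = 98.49 mm.

d = 98.5 mm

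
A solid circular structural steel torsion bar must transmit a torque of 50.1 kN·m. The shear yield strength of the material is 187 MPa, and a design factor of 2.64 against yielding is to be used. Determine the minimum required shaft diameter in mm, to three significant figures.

Allowable shear stress τ_allow = 187/2.64 = 70.83 MPa.
For a solid shaft τ = 16T/(πd³), so d³ = 16T/(π τ_allow) = 16×5.0100×10^7/(π×70.83) = 3.602×10^6 mm³.
d = (3.602×10^6)^(1/3) = 153.3 mm.

d = 153 mm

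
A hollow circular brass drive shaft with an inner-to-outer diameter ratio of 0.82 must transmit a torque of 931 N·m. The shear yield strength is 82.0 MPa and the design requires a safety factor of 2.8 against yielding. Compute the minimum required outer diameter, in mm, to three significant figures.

τ_allow = 82.0/2.8 = 29.29 MPa.
For a hollow shaft τ = 16T/[πd_o³(1−k⁴)] with k = 0.82, so 1−k⁴ = 0.5479.
d_o³ = 16T/[π τ_allow (1−k⁴)] = 16×931000/(π×29.29×0.5479) = 295500 mm³.
d_o = 66.61 mm.

d_o = 66.6 mm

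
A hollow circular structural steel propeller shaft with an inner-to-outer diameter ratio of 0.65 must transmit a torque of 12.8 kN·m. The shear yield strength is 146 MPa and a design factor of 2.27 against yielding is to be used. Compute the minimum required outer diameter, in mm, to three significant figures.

τ_allow = 146/2.27 = 64.32 MPa.
For a hollow shaft τ = 16T/[πd_o³(1−k⁴)] with k = 0.65, so 1−k⁴ = 0.8215.
d_o³ = 16T/[π τ_allow (1−k⁴)] = 16×1.2800×10^7/(π×64.32×0.8215) = 1.234×10^6 mm³.
d_o = 107.3 mm.

d_o = 107 mm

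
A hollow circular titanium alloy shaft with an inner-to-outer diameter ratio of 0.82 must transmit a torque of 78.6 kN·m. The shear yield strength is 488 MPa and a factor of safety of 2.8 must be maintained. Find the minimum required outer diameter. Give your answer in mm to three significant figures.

τ_allow = 488/2.8 = 174.3 MPa.
For a hollow shaft τ = 16T/[πd_o³(1−k⁴)] with k = 0.82, so 1−k⁴ = 0.5479.
d_o³ = 16T/[π τ_allow (1−k⁴)] = 16×7.8600×10^7/(π×174.3×0.5479) = 4.192×10^6 mm³.
d_o = 161.2 mm.

d_o = 161 mm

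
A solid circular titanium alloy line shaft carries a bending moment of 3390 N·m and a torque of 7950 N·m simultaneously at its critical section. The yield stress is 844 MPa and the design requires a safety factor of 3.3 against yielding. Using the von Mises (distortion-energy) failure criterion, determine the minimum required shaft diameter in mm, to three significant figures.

σ_allow = σ_y/n = 844/3.3 = 255.8 MPa.
For a solid shaft σ_b = 32M/(πd³) and τ = 16T/(πd³), so the von Mises stress is σ' = (16/πd³)·√(4M²+3T²).
√(4M²+3T²) = √(4×(3.390×10^6)² + 3×(7.950×10^6)²) = 1.535×10^7 N·mm.
d³ = 16×1.535×10^7/(π×255.8) = 305600 mm³.
d = 67.36 mm.

d = 67.4 mm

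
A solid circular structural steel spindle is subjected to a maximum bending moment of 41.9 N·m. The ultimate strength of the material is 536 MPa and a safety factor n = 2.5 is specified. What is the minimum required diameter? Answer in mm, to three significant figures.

d = 12.6 mm

σ_allow = 536/2.5 = 214.4 MPa.
For a solid circular section σ = 32M/(πd³), so d³ = 32M/(π σ_allow) = 32×41900/(π×214.4) = 1991 mm³.
d = 12.58 mm.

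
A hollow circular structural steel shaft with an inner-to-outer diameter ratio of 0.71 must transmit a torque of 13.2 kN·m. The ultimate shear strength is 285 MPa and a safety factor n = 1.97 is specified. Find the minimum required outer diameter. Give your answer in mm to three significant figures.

d_o = 85.4 mm

τ_allow = 285/1.97 = 144.7 MPa.
For a hollow shaft τ = 16T/[πd_o³(1−k⁴)] with k = 0.71, so 1−k⁴ = 0.7459.
d_o³ = 16T/[π τ_allow (1−k⁴)] = 16×1.3200×10^7/(π×144.7×0.7459) = 623000 mm³.
d_o = 85.41 mm.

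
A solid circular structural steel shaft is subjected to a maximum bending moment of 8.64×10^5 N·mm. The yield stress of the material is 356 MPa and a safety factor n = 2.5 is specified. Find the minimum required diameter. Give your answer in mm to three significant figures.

σ_allow = 356/2.5 = 142.4 MPa.
For a solid circular section σ = 32M/(πd³), so d³ = 32M/(π σ_allow) = 32×864000/(π×142.4) = 61800 mm³.
d = 39.54 mm.

d = 39.5 mm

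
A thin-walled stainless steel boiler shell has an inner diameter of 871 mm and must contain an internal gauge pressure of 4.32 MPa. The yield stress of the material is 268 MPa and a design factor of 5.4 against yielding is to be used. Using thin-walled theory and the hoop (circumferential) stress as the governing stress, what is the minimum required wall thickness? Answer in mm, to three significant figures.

σ_allow = 268/5.4 = 49.63 MPa.
Hoop stress σ_h = pD/(2t), so t = pD/(2σ_allow) = 4.32×871/(2×49.63) = 37.91 mm.

t = 37.9 mm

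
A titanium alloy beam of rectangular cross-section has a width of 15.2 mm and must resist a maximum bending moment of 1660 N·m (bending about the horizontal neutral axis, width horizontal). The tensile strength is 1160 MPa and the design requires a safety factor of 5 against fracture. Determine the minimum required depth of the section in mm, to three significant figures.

h = 53.1 mm

σ_allow = 1160/5 = 232.0 MPa.
For a rectangular section σ = 6M/(bh²), so h² = 6M/(b σ_allow) = 6×1660000/(15.2×232.0) = 2824 mm².
h = 53.15 mm.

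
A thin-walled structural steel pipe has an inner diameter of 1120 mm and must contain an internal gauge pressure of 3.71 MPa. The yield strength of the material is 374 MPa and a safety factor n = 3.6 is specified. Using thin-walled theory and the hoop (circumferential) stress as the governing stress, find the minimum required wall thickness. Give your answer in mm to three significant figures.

t = 20.0 mm

σ_allow = 374/3.6 = 103.9 MPa.
Hoop stress σ_h = pD/(2t), so t = pD/(2σ_allow) = 3.71×1120/(2×103.9) = 20.00 mm.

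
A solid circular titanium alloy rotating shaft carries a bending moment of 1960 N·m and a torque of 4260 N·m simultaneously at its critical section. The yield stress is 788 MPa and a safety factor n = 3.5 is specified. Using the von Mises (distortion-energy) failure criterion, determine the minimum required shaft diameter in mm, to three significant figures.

σ_allow = σ_y/n = 788/3.5 = 225.1 MPa.
For a solid shaft σ_b = 32M/(πd³) and τ = 16T/(πd³), so the von Mises stress is σ' = (16/πd³)·√(4M²+3T²).
√(4M²+3T²) = √(4×(1.960×10^6)² + 3×(4.260×10^6)²) = 8.355×10^6 N·mm.
d³ = 16×8.355×10^6/(π×225.1) = 189000 mm³.
d = 57.39 mm.

d = 57.4 mm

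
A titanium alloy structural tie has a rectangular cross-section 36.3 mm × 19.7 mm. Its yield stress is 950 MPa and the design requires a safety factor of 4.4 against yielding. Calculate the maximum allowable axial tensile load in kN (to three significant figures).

σ_allow = 950/4.4 = 215.9 MPa.
A = 36.3×19.7 = 715.1 mm².
F_allow = σ_allow × A = 215.9×715.1 = 154400 N.

F_allow = 154 kN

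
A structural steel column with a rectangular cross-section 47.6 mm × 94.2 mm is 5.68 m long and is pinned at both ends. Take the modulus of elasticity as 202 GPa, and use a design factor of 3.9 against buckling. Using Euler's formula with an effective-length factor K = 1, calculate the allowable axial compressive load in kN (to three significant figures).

P_allow = 13.4 kN

Buckling occurs about the weak axis: I_min = h·b³/12 = 94.2×47.6³/12 = 846600 mm⁴ (b = 47.6 mm is the smaller dimension).
Effective length L_e = KL = 1×5.68 m = 5680 mm.
Euler critical load P_cr = π²EI/L_e² = π²×202000×846600/5680² = 52320 N.
P_allow = P_cr/n = 52320/3.9 = 13410 N.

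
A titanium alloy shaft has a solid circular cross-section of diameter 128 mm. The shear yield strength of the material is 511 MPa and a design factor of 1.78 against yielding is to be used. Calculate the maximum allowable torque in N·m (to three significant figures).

τ_allow = 511/1.78 = 287.1 MPa.
For a solid shaft T_allow = τ_allow·πd³/16; πd³/16 = π×128³/16 = 411800 mm³.
T_allow = 287.1×411800 = 1.182×10^8 N·mm = 118200 N·m.

T_allow = 1.18×10^5 N·m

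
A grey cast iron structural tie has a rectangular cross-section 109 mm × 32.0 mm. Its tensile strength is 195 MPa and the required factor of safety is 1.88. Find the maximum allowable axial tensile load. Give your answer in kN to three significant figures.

F_allow = 362 kN

σ_allow = 195/1.88 = 103.7 MPa.
A = 109×32.0 = 3488 mm².
F_allow = σ_allow × A = 103.7×3488 = 361800 N.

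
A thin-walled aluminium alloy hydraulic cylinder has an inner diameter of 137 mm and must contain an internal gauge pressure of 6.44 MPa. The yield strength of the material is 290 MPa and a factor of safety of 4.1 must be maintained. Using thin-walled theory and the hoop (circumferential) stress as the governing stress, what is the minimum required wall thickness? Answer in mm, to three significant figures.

t = 6.24 mm

σ_allow = 290/4.1 = 70.73 MPa.
Hoop stress σ_h = pD/(2t), so t = pD/(2σ_allow) = 6.44×137/(2×70.73) = 6.237 mm.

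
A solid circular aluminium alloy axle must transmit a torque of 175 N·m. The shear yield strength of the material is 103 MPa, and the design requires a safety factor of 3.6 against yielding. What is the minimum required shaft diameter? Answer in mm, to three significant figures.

d = 31.5 mm

Allowable shear stress τ_allow = 103/3.6 = 28.61 MPa.
For a solid shaft τ = 16T/(πd³), so d³ = 16T/(π τ_allow) = 16×175000/(π×28.61) = 31150 mm³.
d = (31150)^(1/3) = 31.46 mm.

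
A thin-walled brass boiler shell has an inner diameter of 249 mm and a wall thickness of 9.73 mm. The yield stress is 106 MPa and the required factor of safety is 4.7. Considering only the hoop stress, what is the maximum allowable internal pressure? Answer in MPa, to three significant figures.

σ_allow = 106/4.7 = 22.55 MPa.
σ_h = pD/(2t) → p_allow = 2σ_allow t/D = 2×22.55×9.73/249 = 1.763 MPa.

p_allow = 1.76 MPa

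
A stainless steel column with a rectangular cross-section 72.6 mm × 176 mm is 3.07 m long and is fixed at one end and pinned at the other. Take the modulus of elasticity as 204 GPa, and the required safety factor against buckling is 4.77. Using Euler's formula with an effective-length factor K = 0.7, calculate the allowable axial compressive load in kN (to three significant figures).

P_allow = 513 kN

Buckling occurs about the weak axis: I_min = h·b³/12 = 176×72.6³/12 = 5.612×10^6 mm⁴ (b = 72.6 mm is the smaller dimension).
Effective length L_e = KL = 0.7×3.07 m = 2149 mm.
Euler critical load P_cr = π²EI/L_e² = π²×204000×5.612×10^6/2149² = 2.447×10^6 N.
P_allow = P_cr/n = 2.447×10^6/4.77 = 513000 N.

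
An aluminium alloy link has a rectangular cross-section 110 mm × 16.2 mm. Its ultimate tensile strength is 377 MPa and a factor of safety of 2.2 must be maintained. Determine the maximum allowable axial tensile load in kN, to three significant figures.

F_allow = 305 kN

σ_allow = 377/2.2 = 171.4 MPa.
A = 110×16.2 = 1782 mm².
F_allow = σ_allow × A = 171.4×1782 = 305400 N.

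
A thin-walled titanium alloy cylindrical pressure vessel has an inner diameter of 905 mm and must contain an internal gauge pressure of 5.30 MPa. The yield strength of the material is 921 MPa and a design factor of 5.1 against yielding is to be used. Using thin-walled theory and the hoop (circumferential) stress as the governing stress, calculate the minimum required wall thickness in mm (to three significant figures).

t = 13.3 mm

σ_allow = 921/5.1 = 180.6 MPa.
Hoop stress σ_h = pD/(2t), so t = pD/(2σ_allow) = 5.30×905/(2×180.6) = 13.28 mm.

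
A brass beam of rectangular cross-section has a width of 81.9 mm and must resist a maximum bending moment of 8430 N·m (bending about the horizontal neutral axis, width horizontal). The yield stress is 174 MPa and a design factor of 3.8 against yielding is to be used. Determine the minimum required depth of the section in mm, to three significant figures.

σ_allow = 174/3.8 = 45.79 MPa.
For a rectangular section σ = 6M/(bh²), so h² = 6M/(b σ_allow) = 6×8430000/(81.9×45.79) = 13490 mm².
h = 116.1 mm.

h = 116 mm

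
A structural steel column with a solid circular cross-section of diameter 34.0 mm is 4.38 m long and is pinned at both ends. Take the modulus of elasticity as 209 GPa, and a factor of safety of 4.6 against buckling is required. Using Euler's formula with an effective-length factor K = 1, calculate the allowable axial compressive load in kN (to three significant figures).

P_allow = 1.53 kN

I = πd⁴/64 = π×34.0⁴/64 = 65600 mm⁴.
Effective length L_e = KL = 1×4.38 m = 4380 mm.
Euler critical load P_cr = π²EI/L_e² = π²×209000×65600/4380² = 7053 N.
P_allow = P_cr/n = 7053/4.6 = 1533 N.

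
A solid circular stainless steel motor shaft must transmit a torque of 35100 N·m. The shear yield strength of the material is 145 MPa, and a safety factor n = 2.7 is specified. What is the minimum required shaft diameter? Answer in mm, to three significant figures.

Allowable shear stress τ_allow = 145/2.7 = 53.70 MPa.
For a solid shaft τ = 16T/(πd³), so d³ = 16T/(π τ_allow) = 16×3.5100×10^7/(π×53.70) = 3.329×10^6 mm³.
d = (3.329×10^6)^(1/3) = 149.3 mm.

d = 149 mm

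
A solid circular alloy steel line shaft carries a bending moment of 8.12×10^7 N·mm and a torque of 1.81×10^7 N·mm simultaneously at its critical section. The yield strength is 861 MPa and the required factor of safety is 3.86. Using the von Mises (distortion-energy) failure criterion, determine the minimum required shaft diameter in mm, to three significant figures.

σ_allow = σ_y/n = 861/3.86 = 223.1 MPa.
For a solid shaft σ_b = 32M/(πd³) and τ = 16T/(πd³), so the von Mises stress is σ' = (16/πd³)·√(4M²+3T²).
√(4M²+3T²) = √(4×(8.120×10^7)² + 3×(1.810×10^7)²) = 1.654×10^8 N·mm.
d³ = 16×1.654×10^8/(π×223.1) = 3.776×10^6 mm³.
d = 155.7 mm.

d = 156 mm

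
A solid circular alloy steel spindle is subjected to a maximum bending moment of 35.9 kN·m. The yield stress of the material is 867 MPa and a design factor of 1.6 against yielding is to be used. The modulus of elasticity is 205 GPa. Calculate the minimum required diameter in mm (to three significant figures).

d = 87.7 mm

σ_allow = 867/1.6 = 541.9 MPa.
For a solid circular section σ = 32M/(πd³), so d³ = 32M/(π σ_allow) = 32×3.5900×10^7/(π×541.9) = 674800 mm³.
d = 87.71 mm.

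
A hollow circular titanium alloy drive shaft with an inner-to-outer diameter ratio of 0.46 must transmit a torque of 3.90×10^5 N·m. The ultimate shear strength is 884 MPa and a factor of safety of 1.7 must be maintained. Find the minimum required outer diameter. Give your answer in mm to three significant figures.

τ_allow = 884/1.7 = 520.0 MPa.
For a hollow shaft τ = 16T/[πd_o³(1−k⁴)] with k = 0.46, so 1−k⁴ = 0.9552.
d_o³ = 16T/[π τ_allow (1−k⁴)] = 16×3.9000×10^8/(π×520.0×0.9552) = 3.999×10^6 mm³.
d_o = 158.7 mm.

d_o = 159 mm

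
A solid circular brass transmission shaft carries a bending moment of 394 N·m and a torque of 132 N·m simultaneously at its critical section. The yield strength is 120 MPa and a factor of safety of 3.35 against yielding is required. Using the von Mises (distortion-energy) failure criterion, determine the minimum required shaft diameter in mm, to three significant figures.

σ_allow = σ_y/n = 120/3.35 = 35.82 MPa.
For a solid shaft σ_b = 32M/(πd³) and τ = 16T/(πd³), so the von Mises stress is σ' = (16/πd³)·√(4M²+3T²).
√(4M²+3T²) = √(4×(394000)² + 3×(132000)²) = 820500 N·mm.
d³ = 16×820500/(π×35.82) = 116700 mm³.
d = 48.86 mm.

d = 48.9 mm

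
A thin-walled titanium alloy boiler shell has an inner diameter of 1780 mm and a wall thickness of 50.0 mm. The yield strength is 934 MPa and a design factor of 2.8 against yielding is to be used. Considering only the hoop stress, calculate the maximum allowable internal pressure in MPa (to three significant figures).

p_allow = 18.7 MPa

σ_allow = 934/2.8 = 333.6 MPa.
σ_h = pD/(2t) → p_allow = 2σ_allow t/D = 2×333.6×50.0/1780 = 18.74 MPa.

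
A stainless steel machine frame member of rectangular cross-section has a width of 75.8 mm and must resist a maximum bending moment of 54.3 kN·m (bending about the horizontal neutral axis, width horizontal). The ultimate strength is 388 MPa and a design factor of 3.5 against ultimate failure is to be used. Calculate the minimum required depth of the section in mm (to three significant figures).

σ_allow = 388/3.5 = 110.9 MPa.
For a rectangular section σ = 6M/(bh²), so h² = 6M/(b σ_allow) = 6×5.4300×10^7/(75.8×110.9) = 38770 mm².
h = 196.9 mm.

h = 197 mm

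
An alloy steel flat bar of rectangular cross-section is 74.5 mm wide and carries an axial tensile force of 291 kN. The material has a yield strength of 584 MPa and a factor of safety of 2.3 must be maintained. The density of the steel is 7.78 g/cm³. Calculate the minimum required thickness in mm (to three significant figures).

t = 15.4 mm

σ_allow = 584/2.3 = 253.9 MPa.
Required area A = F/σ_allow = 291000/253.9 = 1146 mm².
t = A/w = 1146/74.5 = 15.38 mm.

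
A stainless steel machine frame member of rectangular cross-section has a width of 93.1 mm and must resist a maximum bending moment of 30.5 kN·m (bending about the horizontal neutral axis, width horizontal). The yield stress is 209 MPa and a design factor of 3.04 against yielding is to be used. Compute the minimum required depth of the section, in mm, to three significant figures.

h = 169 mm

σ_allow = 209/3.04 = 68.75 MPa.
For a rectangular section σ = 6M/(bh²), so h² = 6M/(b σ_allow) = 6×3.0500×10^7/(93.1×68.75) = 28590 mm².
h = 169.1 mm.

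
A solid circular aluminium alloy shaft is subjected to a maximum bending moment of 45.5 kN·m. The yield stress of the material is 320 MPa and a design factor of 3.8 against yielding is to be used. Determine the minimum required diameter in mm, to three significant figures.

σ_allow = 320/3.8 = 84.21 MPa.
For a solid circular section σ = 32M/(πd³), so d³ = 32M/(π σ_allow) = 32×4.5500×10^7/(π×84.21) = 5.504×10^6 mm³.
d = 176.6 mm.

d = 177 mm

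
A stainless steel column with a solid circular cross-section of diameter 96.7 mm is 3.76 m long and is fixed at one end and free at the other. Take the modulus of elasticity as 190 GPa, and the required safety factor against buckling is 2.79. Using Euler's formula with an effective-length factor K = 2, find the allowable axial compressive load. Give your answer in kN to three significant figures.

I = πd⁴/64 = π×96.7⁴/64 = 4.292×10^6 mm⁴.
Effective length L_e = KL = 2×3.76 m = 7520 mm.
Euler critical load P_cr = π²EI/L_e² = π²×190000×4.292×10^6/7520² = 142300 N.
P_allow = P_cr/n = 142300/2.79 = 51010 N.

P_allow = 51.0 kN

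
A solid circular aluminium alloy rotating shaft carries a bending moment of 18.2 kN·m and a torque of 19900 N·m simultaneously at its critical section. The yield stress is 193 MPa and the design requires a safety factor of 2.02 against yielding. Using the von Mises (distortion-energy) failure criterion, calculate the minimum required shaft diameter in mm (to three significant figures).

d = 139 mm

σ_allow = σ_y/n = 193/2.02 = 95.54 MPa.
For a solid shaft σ_b = 32M/(πd³) and τ = 16T/(πd³), so the von Mises stress is σ' = (16/πd³)·√(4M²+3T²).
√(4M²+3T²) = √(4×(1.820×10^7)² + 3×(1.990×10^7)²) = 5.013×10^7 N·mm.
d³ = 16×5.013×10^7/(π×95.54) = 2.672×10^6 mm³.
d = 138.8 mm.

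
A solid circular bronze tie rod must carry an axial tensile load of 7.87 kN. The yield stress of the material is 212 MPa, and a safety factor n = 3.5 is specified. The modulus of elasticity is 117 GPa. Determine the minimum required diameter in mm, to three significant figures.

d = 12.9 mm

Allowable stress σ_allow = 212/3.5 = 60.57 MPa.
Required area A = F/σ_allow = 7870.0/60.57 = 129.9 mm².
A = πd²/4 → d = √(4A/π) = 12.86 mm.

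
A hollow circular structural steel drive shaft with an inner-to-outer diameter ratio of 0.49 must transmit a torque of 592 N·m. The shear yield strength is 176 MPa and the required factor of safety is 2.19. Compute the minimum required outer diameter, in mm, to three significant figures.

τ_allow = 176/2.19 = 80.37 MPa.
For a hollow shaft τ = 16T/[πd_o³(1−k⁴)] with k = 0.49, so 1−k⁴ = 0.9424.
d_o³ = 16T/[π τ_allow (1−k⁴)] = 16×592000/(π×80.37×0.9424) = 39810 mm³.
d_o = 34.15 mm.

d_o = 34.1 mm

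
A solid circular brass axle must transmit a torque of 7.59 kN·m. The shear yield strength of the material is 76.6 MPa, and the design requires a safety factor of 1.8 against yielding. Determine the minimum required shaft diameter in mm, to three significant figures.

d = 96.8 mm

Allowable shear stress τ_allow = 76.6/1.8 = 42.56 MPa.
For a solid shaft τ = 16T/(πd³), so d³ = 16T/(π τ_allow) = 16×7590000/(π×42.56) = 908400 mm³.
d = (908400)^(1/3) = 96.85 mm.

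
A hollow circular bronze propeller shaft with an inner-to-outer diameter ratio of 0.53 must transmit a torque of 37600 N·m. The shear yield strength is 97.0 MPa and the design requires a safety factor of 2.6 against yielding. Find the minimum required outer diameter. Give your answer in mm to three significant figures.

d_o = 177 mm

τ_allow = 97.0/2.6 = 37.31 MPa.
For a hollow shaft τ = 16T/[πd_o³(1−k⁴)] with k = 0.53, so 1−k⁴ = 0.9211.
d_o³ = 16T/[π τ_allow (1−k⁴)] = 16×3.7600×10^7/(π×37.31×0.9211) = 5.573×10^6 mm³.
d_o = 177.3 mm.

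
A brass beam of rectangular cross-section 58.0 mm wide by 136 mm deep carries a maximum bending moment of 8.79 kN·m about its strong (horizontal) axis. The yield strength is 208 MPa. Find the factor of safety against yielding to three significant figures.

Section modulus S = bh²/6 = 58.0×136²/6 = 178800 mm³.
σ = M/S = 8790000/178800 = 49.16 MPa.
n = 208/49.16 = 4.231.

n = 4.23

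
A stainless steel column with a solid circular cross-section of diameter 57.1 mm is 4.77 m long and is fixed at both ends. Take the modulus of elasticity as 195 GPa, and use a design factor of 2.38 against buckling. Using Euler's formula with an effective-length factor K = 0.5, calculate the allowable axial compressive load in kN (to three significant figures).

I = πd⁴/64 = π×57.1⁴/64 = 521800 mm⁴.
Effective length L_e = KL = 0.5×4.77 m = 2385 mm.
Euler critical load P_cr = π²EI/L_e² = π²×195000×521800/2385² = 176600 N.
P_allow = P_cr/n = 176600/2.38 = 74180 N.

P_allow = 74.2 kN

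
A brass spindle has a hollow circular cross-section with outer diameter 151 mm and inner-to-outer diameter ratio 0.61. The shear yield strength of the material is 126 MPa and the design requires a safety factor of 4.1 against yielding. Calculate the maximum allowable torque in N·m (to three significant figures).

T_allow = 17900 N·m

τ_allow = 126/4.1 = 30.73 MPa.
For a hollow shaft T_allow = τ_allow·πd_o³(1−k⁴)/16 with 1−k⁴ = 0.8615, so πd_o³(1−k⁴)/16 = 582400 mm³.
T_allow = 30.73×582400 = 1.790×10^7 N·mm = 17900 N·m.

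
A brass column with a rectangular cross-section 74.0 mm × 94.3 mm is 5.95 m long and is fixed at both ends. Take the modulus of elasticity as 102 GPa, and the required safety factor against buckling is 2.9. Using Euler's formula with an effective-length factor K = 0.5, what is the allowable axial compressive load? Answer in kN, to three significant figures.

P_allow = 125 kN

Buckling occurs about the weak axis: I_min = h·b³/12 = 94.3×74.0³/12 = 3.184×10^6 mm⁴ (b = 74.0 mm is the smaller dimension).
Effective length L_e = KL = 0.5×5.95 m = 2975 mm.
Euler critical load P_cr = π²EI/L_e² = π²×102000×3.184×10^6/2975² = 362200 N.
P_allow = P_cr/n = 362200/2.9 = 124900 N.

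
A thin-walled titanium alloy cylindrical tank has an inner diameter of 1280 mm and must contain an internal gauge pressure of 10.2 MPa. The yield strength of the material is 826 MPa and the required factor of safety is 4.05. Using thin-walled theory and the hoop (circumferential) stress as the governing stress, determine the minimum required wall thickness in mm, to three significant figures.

t = 32.0 mm

σ_allow = 826/4.05 = 204.0 MPa.
Hoop stress σ_h = pD/(2t), so t = pD/(2σ_allow) = 10.2×1280/(2×204.0) = 32.01 mm.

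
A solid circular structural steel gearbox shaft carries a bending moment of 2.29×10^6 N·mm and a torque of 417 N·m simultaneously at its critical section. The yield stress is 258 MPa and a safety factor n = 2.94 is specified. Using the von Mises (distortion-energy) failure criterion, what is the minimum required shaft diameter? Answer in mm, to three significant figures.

d = 64.6 mm

σ_allow = σ_y/n = 258/2.94 = 87.76 MPa.
For a solid shaft σ_b = 32M/(πd³) and τ = 16T/(πd³), so the von Mises stress is σ' = (16/πd³)·√(4M²+3T²).
√(4M²+3T²) = √(4×(2.290×10^6)² + 3×(417000)²) = 4.637×10^6 N·mm.
d³ = 16×4.637×10^6/(π×87.76) = 269100 mm³.
d = 64.56 mm.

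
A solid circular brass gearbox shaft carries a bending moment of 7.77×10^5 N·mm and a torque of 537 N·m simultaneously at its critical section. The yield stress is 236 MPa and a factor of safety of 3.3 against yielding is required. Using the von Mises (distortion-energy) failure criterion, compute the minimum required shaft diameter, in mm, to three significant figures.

σ_allow = σ_y/n = 236/3.3 = 71.52 MPa.
For a solid shaft σ_b = 32M/(πd³) and τ = 16T/(πd³), so the von Mises stress is σ' = (16/πd³)·√(4M²+3T²).
√(4M²+3T²) = √(4×(777000)² + 3×(537000)²) = 1.811×10^6 N·mm.
d³ = 16×1.811×10^6/(π×71.52) = 129000 mm³.
d = 50.52 mm.

d = 50.5 mm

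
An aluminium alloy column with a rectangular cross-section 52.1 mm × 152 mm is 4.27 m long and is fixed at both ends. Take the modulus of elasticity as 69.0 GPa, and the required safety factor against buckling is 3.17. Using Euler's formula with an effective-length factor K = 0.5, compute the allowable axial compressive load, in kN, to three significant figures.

P_allow = 84.4 kN

Buckling occurs about the weak axis: I_min = h·b³/12 = 152×52.1³/12 = 1.791×10^6 mm⁴ (b = 52.1 mm is the smaller dimension).
Effective length L_e = KL = 0.5×4.27 m = 2135 mm.
Euler critical load P_cr = π²EI/L_e² = π²×69000×1.791×10^6/2135² = 267600 N.
P_allow = P_cr/n = 267600/3.17 = 84420 N.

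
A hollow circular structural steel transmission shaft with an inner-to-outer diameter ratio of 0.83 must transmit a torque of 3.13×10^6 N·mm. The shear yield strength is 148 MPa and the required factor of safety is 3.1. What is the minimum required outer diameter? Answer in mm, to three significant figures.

d_o = 86.0 mm

τ_allow = 148/3.1 = 47.74 MPa.
For a hollow shaft τ = 16T/[πd_o³(1−k⁴)] with k = 0.83, so 1−k⁴ = 0.5254.
d_o³ = 16T/[π τ_allow (1−k⁴)] = 16×3130000/(π×47.74×0.5254) = 635500 mm³.
d_o = 85.97 mm.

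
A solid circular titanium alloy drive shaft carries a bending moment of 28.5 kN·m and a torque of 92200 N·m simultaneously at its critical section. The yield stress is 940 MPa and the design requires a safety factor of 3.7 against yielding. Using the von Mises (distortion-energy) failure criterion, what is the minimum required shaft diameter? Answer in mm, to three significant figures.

d = 150 mm

σ_allow = σ_y/n = 940/3.7 = 254.1 MPa.
For a solid shaft σ_b = 32M/(πd³) and τ = 16T/(πd³), so the von Mises stress is σ' = (16/πd³)·√(4M²+3T²).
√(4M²+3T²) = √(4×(2.850×10^7)² + 3×(9.220×10^7)²) = 1.696×10^8 N·mm.
d³ = 16×1.696×10^8/(π×254.1) = 3.399×10^6 mm³.
d = 150.4 mm.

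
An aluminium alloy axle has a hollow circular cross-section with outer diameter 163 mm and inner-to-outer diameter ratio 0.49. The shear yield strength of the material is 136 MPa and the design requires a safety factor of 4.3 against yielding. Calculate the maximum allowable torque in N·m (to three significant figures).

T_allow = 25300 N·m

τ_allow = 136/4.3 = 31.63 MPa.
For a hollow shaft T_allow = τ_allow·πd_o³(1−k⁴)/16 with 1−k⁴ = 0.9424, so πd_o³(1−k⁴)/16 = 801300 mm³.
T_allow = 31.63×801300 = 2.534×10^7 N·mm = 25340 N·m.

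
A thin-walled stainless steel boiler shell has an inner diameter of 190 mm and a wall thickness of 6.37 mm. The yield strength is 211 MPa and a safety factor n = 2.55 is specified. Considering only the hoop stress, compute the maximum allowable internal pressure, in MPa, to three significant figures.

p_allow = 5.55 MPa

σ_allow = 211/2.55 = 82.75 MPa.
σ_h = pD/(2t) → p_allow = 2σ_allow t/D = 2×82.75×6.37/190 = 5.548 MPa.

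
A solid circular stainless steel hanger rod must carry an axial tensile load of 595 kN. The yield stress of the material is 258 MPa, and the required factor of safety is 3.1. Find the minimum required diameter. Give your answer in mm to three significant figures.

d = 95.4 mm

Allowable stress σ_allow = 258/3.1 = 83.23 MPa.
Required area A = F/σ_allow = 595000/83.23 = 7149 mm².
A = πd²/4 → d = √(4A/π) = 95.41 mm.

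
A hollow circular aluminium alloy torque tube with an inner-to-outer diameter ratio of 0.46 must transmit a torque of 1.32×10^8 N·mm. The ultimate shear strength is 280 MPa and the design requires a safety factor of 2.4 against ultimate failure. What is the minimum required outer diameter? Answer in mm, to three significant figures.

d_o = 182 mm

τ_allow = 280/2.4 = 116.7 MPa.
For a hollow shaft τ = 16T/[πd_o³(1−k⁴)] with k = 0.46, so 1−k⁴ = 0.9552.
d_o³ = 16T/[π τ_allow (1−k⁴)] = 16×1.3200×10^8/(π×116.7×0.9552) = 6.032×10^6 mm³.
d_o = 182.0 mm.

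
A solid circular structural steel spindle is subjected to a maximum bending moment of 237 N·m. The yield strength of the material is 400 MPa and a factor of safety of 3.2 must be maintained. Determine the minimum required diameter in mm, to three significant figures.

d = 26.8 mm

σ_allow = 400/3.2 = 125.0 MPa.
For a solid circular section σ = 32M/(πd³), so d³ = 32M/(π σ_allow) = 32×237000/(π×125.0) = 19310 mm³.
d = 26.83 mm.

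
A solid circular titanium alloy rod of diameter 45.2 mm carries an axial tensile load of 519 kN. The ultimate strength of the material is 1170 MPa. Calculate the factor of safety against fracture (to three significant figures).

n = 3.62

A = πd²/4 = 1605 mm².
σ = F/A = 519000/1605 = 323.4 MPa.
n = 1170/323.4 = 3.617.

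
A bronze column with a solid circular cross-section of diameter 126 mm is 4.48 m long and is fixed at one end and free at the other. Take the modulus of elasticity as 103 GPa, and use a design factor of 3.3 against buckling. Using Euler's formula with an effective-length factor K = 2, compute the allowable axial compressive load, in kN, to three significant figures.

P_allow = 47.5 kN

I = πd⁴/64 = π×126⁴/64 = 1.237×10^7 mm⁴.
Effective length L_e = KL = 2×4.48 m = 8960 mm.
Euler critical load P_cr = π²EI/L_e² = π²×103000×1.237×10^7/8960² = 156700 N.
P_allow = P_cr/n = 156700/3.3 = 47470 N.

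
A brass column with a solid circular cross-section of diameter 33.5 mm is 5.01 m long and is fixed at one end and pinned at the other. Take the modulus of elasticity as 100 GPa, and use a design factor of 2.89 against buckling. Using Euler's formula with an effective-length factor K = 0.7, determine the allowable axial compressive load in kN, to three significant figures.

I = πd⁴/64 = π×33.5⁴/64 = 61820 mm⁴.
Effective length L_e = KL = 0.7×5.01 m = 3507 mm.
Euler critical load P_cr = π²EI/L_e² = π²×100000×61820/3507² = 4961 N.
P_allow = P_cr/n = 4961/2.89 = 1717 N.

P_allow = 1.72 kN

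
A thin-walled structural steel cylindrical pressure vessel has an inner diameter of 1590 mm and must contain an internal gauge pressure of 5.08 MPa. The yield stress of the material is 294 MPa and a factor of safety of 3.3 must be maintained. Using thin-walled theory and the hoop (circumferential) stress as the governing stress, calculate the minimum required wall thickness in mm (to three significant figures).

σ_allow = 294/3.3 = 89.09 MPa.
Hoop stress σ_h = pD/(2t), so t = pD/(2σ_allow) = 5.08×1590/(2×89.09) = 45.33 mm.

t = 45.3 mm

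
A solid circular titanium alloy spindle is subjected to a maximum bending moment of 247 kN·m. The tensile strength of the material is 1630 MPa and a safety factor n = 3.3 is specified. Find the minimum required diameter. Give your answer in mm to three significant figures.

σ_allow = 1630/3.3 = 493.9 MPa.
For a solid circular section σ = 32M/(πd³), so d³ = 32M/(π σ_allow) = 32×2.4700×10^8/(π×493.9) = 5.094×10^6 mm³.
d = 172.1 mm.

d = 172 mm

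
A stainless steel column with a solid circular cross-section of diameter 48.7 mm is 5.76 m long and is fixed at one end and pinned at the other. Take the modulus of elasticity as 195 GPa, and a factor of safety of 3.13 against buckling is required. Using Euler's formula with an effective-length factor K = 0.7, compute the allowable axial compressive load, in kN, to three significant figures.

I = πd⁴/64 = π×48.7⁴/64 = 276100 mm⁴.
Effective length L_e = KL = 0.7×5.76 m = 4032 mm.
Euler critical load P_cr = π²EI/L_e² = π²×195000×276100/4032² = 32690 N.
P_allow = P_cr/n = 32690/3.13 = 10440 N.

P_allow = 10.4 kN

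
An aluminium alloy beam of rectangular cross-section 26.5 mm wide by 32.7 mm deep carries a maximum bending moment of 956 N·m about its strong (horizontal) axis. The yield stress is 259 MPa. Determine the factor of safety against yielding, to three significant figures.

Section modulus S = bh²/6 = 26.5×32.7²/6 = 4723 mm³.
σ = M/S = 956000/4723 = 202.4 MPa.
n = 259/202.4 = 1.279.

n = 1.28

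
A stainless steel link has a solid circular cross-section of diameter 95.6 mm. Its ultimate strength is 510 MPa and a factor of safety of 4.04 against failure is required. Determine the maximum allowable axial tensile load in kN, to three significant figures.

σ_allow = 510/4.04 = 126.2 MPa.
A = πd²/4 = π×95.6²/4 = 7178 mm².
F_allow = σ_allow × A = 126.2×7178 = 906100 N.

F_allow = 906 kN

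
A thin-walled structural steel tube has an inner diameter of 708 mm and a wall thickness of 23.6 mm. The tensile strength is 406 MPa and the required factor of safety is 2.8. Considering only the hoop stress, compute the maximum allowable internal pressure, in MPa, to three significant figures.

σ_allow = 406/2.8 = 145.0 MPa.
σ_h = pD/(2t) → p_allow = 2σ_allow t/D = 2×145.0×23.6/708 = 9.667 MPa.

p_allow = 9.67 MPa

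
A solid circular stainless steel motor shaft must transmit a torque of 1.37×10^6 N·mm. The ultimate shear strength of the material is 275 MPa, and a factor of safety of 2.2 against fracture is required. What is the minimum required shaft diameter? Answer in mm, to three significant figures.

d = 38.2 mm

Allowable shear stress τ_allow = 275/2.2 = 125.0 MPa.
For a solid shaft τ = 16T/(πd³), so d³ = 16T/(π τ_allow) = 16×1370000/(π×125.0) = 55820 mm³.
d = (55820)^(1/3) = 38.22 mm.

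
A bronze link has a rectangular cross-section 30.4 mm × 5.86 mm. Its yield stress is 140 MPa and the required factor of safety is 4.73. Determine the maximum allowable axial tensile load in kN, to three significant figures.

σ_allow = 140/4.73 = 29.60 MPa.
A = 30.4×5.86 = 178.1 mm².
F_allow = σ_allow × A = 29.60×178.1 = 5273 N.

F_allow = 5.27 kN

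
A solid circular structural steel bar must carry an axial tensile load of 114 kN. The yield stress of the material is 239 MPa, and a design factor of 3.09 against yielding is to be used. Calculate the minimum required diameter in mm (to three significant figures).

Allowable stress σ_allow = 239/3.09 = 77.35 MPa.
Required area A = F/σ_allow = 114000/77.35 = 1474 mm².
A = πd²/4 → d = √(4A/π) = 43.32 mm.

d = 43.3 mm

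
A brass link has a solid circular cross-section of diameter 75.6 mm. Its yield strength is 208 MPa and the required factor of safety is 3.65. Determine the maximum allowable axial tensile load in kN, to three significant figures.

F_allow = 256 kN

σ_allow = 208/3.65 = 56.99 MPa.
A = πd²/4 = π×75.6²/4 = 4489 mm².
F_allow = σ_allow × A = 56.99×4489 = 255800 N.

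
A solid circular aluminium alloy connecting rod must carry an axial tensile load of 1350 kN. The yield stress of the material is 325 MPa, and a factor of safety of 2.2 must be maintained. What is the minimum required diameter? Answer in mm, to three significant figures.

Allowable stress σ_allow = 325/2.2 = 147.7 MPa.
Required area A = F/σ_allow = 1350000/147.7 = 9138 mm².
A = πd²/4 → d = √(4A/π) = 107.9 mm.

d = 108 mm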